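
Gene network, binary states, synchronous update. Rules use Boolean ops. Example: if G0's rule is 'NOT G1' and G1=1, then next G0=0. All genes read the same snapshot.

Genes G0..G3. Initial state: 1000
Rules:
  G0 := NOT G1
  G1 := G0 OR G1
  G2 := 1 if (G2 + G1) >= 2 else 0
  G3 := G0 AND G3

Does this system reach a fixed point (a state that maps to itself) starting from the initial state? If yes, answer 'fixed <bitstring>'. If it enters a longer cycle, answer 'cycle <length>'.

Step 0: 1000
Step 1: G0=NOT G1=NOT 0=1 G1=G0|G1=1|0=1 G2=(0+0>=2)=0 G3=G0&G3=1&0=0 -> 1100
Step 2: G0=NOT G1=NOT 1=0 G1=G0|G1=1|1=1 G2=(0+1>=2)=0 G3=G0&G3=1&0=0 -> 0100
Step 3: G0=NOT G1=NOT 1=0 G1=G0|G1=0|1=1 G2=(0+1>=2)=0 G3=G0&G3=0&0=0 -> 0100
Fixed point reached at step 2: 0100

Answer: fixed 0100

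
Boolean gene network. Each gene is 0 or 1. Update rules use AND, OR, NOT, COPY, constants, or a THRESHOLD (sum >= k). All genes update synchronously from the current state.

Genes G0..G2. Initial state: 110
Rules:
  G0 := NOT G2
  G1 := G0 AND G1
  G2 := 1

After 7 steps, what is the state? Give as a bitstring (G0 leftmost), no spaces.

Step 1: G0=NOT G2=NOT 0=1 G1=G0&G1=1&1=1 G2=1(const) -> 111
Step 2: G0=NOT G2=NOT 1=0 G1=G0&G1=1&1=1 G2=1(const) -> 011
Step 3: G0=NOT G2=NOT 1=0 G1=G0&G1=0&1=0 G2=1(const) -> 001
Step 4: G0=NOT G2=NOT 1=0 G1=G0&G1=0&0=0 G2=1(const) -> 001
Step 5: G0=NOT G2=NOT 1=0 G1=G0&G1=0&0=0 G2=1(const) -> 001
Step 6: G0=NOT G2=NOT 1=0 G1=G0&G1=0&0=0 G2=1(const) -> 001
Step 7: G0=NOT G2=NOT 1=0 G1=G0&G1=0&0=0 G2=1(const) -> 001

001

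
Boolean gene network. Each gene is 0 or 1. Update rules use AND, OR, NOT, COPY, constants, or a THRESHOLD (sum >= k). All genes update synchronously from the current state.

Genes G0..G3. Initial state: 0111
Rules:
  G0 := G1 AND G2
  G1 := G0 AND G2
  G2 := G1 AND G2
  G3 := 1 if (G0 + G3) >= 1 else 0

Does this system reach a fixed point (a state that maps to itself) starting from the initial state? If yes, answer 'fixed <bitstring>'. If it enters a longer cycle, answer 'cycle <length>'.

Step 0: 0111
Step 1: G0=G1&G2=1&1=1 G1=G0&G2=0&1=0 G2=G1&G2=1&1=1 G3=(0+1>=1)=1 -> 1011
Step 2: G0=G1&G2=0&1=0 G1=G0&G2=1&1=1 G2=G1&G2=0&1=0 G3=(1+1>=1)=1 -> 0101
Step 3: G0=G1&G2=1&0=0 G1=G0&G2=0&0=0 G2=G1&G2=1&0=0 G3=(0+1>=1)=1 -> 0001
Step 4: G0=G1&G2=0&0=0 G1=G0&G2=0&0=0 G2=G1&G2=0&0=0 G3=(0+1>=1)=1 -> 0001
Fixed point reached at step 3: 0001

Answer: fixed 0001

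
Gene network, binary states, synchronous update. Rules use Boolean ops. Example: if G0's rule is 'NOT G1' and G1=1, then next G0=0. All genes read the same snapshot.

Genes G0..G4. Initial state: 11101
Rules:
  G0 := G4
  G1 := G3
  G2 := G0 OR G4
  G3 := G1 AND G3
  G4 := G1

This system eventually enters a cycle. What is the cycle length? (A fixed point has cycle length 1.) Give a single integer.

Answer: 1

Derivation:
Step 0: 11101
Step 1: G0=G4=1 G1=G3=0 G2=G0|G4=1|1=1 G3=G1&G3=1&0=0 G4=G1=1 -> 10101
Step 2: G0=G4=1 G1=G3=0 G2=G0|G4=1|1=1 G3=G1&G3=0&0=0 G4=G1=0 -> 10100
Step 3: G0=G4=0 G1=G3=0 G2=G0|G4=1|0=1 G3=G1&G3=0&0=0 G4=G1=0 -> 00100
Step 4: G0=G4=0 G1=G3=0 G2=G0|G4=0|0=0 G3=G1&G3=0&0=0 G4=G1=0 -> 00000
Step 5: G0=G4=0 G1=G3=0 G2=G0|G4=0|0=0 G3=G1&G3=0&0=0 G4=G1=0 -> 00000
State from step 5 equals state from step 4 -> cycle length 1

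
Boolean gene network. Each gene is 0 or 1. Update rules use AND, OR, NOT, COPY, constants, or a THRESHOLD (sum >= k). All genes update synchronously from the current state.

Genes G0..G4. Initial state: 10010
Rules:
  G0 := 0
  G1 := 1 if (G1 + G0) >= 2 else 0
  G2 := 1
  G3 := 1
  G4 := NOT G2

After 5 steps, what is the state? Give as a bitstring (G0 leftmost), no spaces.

Step 1: G0=0(const) G1=(0+1>=2)=0 G2=1(const) G3=1(const) G4=NOT G2=NOT 0=1 -> 00111
Step 2: G0=0(const) G1=(0+0>=2)=0 G2=1(const) G3=1(const) G4=NOT G2=NOT 1=0 -> 00110
Step 3: G0=0(const) G1=(0+0>=2)=0 G2=1(const) G3=1(const) G4=NOT G2=NOT 1=0 -> 00110
Step 4: G0=0(const) G1=(0+0>=2)=0 G2=1(const) G3=1(const) G4=NOT G2=NOT 1=0 -> 00110
Step 5: G0=0(const) G1=(0+0>=2)=0 G2=1(const) G3=1(const) G4=NOT G2=NOT 1=0 -> 00110

00110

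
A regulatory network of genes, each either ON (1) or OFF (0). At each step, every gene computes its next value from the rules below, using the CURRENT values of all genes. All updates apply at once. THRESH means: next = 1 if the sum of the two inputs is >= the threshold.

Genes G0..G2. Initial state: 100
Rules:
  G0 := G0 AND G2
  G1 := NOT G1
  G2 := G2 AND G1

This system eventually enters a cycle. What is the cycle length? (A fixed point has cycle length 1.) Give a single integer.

Answer: 2

Derivation:
Step 0: 100
Step 1: G0=G0&G2=1&0=0 G1=NOT G1=NOT 0=1 G2=G2&G1=0&0=0 -> 010
Step 2: G0=G0&G2=0&0=0 G1=NOT G1=NOT 1=0 G2=G2&G1=0&1=0 -> 000
Step 3: G0=G0&G2=0&0=0 G1=NOT G1=NOT 0=1 G2=G2&G1=0&0=0 -> 010
State from step 3 equals state from step 1 -> cycle length 2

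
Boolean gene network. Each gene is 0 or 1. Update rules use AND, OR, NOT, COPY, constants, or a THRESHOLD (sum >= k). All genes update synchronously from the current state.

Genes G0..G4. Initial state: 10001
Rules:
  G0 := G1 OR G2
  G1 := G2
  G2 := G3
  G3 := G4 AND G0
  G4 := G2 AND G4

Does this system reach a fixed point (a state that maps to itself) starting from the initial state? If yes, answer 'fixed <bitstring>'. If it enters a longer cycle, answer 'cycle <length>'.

Step 0: 10001
Step 1: G0=G1|G2=0|0=0 G1=G2=0 G2=G3=0 G3=G4&G0=1&1=1 G4=G2&G4=0&1=0 -> 00010
Step 2: G0=G1|G2=0|0=0 G1=G2=0 G2=G3=1 G3=G4&G0=0&0=0 G4=G2&G4=0&0=0 -> 00100
Step 3: G0=G1|G2=0|1=1 G1=G2=1 G2=G3=0 G3=G4&G0=0&0=0 G4=G2&G4=1&0=0 -> 11000
Step 4: G0=G1|G2=1|0=1 G1=G2=0 G2=G3=0 G3=G4&G0=0&1=0 G4=G2&G4=0&0=0 -> 10000
Step 5: G0=G1|G2=0|0=0 G1=G2=0 G2=G3=0 G3=G4&G0=0&1=0 G4=G2&G4=0&0=0 -> 00000
Step 6: G0=G1|G2=0|0=0 G1=G2=0 G2=G3=0 G3=G4&G0=0&0=0 G4=G2&G4=0&0=0 -> 00000
Fixed point reached at step 5: 00000

Answer: fixed 00000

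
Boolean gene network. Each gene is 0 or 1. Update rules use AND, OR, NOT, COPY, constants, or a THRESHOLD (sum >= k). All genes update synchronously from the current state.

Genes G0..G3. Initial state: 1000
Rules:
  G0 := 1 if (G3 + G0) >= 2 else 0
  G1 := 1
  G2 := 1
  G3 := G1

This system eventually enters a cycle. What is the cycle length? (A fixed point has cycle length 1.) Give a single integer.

Answer: 1

Derivation:
Step 0: 1000
Step 1: G0=(0+1>=2)=0 G1=1(const) G2=1(const) G3=G1=0 -> 0110
Step 2: G0=(0+0>=2)=0 G1=1(const) G2=1(const) G3=G1=1 -> 0111
Step 3: G0=(1+0>=2)=0 G1=1(const) G2=1(const) G3=G1=1 -> 0111
State from step 3 equals state from step 2 -> cycle length 1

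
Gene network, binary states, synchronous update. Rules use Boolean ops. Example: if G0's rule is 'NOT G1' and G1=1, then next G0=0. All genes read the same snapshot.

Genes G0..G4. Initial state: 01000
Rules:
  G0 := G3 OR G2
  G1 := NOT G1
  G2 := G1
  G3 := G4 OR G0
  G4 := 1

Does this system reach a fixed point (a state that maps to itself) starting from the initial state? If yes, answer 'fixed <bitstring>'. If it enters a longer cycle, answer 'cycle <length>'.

Step 0: 01000
Step 1: G0=G3|G2=0|0=0 G1=NOT G1=NOT 1=0 G2=G1=1 G3=G4|G0=0|0=0 G4=1(const) -> 00101
Step 2: G0=G3|G2=0|1=1 G1=NOT G1=NOT 0=1 G2=G1=0 G3=G4|G0=1|0=1 G4=1(const) -> 11011
Step 3: G0=G3|G2=1|0=1 G1=NOT G1=NOT 1=0 G2=G1=1 G3=G4|G0=1|1=1 G4=1(const) -> 10111
Step 4: G0=G3|G2=1|1=1 G1=NOT G1=NOT 0=1 G2=G1=0 G3=G4|G0=1|1=1 G4=1(const) -> 11011
Cycle of length 2 starting at step 2 -> no fixed point

Answer: cycle 2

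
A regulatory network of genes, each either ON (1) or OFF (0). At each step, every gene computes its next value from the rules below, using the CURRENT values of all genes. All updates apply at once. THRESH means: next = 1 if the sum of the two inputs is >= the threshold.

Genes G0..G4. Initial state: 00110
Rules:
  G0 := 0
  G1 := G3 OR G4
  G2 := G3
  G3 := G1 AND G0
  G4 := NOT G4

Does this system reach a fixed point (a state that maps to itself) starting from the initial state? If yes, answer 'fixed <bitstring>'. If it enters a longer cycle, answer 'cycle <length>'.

Step 0: 00110
Step 1: G0=0(const) G1=G3|G4=1|0=1 G2=G3=1 G3=G1&G0=0&0=0 G4=NOT G4=NOT 0=1 -> 01101
Step 2: G0=0(const) G1=G3|G4=0|1=1 G2=G3=0 G3=G1&G0=1&0=0 G4=NOT G4=NOT 1=0 -> 01000
Step 3: G0=0(const) G1=G3|G4=0|0=0 G2=G3=0 G3=G1&G0=1&0=0 G4=NOT G4=NOT 0=1 -> 00001
Step 4: G0=0(const) G1=G3|G4=0|1=1 G2=G3=0 G3=G1&G0=0&0=0 G4=NOT G4=NOT 1=0 -> 01000
Cycle of length 2 starting at step 2 -> no fixed point

Answer: cycle 2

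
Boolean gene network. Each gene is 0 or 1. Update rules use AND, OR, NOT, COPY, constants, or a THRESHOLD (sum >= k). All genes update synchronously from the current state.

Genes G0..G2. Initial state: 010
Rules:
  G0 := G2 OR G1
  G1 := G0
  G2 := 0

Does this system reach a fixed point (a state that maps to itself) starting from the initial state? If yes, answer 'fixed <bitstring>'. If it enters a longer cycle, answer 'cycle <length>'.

Step 0: 010
Step 1: G0=G2|G1=0|1=1 G1=G0=0 G2=0(const) -> 100
Step 2: G0=G2|G1=0|0=0 G1=G0=1 G2=0(const) -> 010
Cycle of length 2 starting at step 0 -> no fixed point

Answer: cycle 2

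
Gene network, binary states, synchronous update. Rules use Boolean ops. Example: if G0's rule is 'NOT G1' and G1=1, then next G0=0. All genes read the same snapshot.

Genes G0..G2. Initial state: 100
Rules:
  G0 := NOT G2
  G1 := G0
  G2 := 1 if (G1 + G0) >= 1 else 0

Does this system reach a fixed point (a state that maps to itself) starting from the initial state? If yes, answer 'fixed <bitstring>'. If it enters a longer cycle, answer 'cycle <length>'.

Answer: cycle 5

Derivation:
Step 0: 100
Step 1: G0=NOT G2=NOT 0=1 G1=G0=1 G2=(0+1>=1)=1 -> 111
Step 2: G0=NOT G2=NOT 1=0 G1=G0=1 G2=(1+1>=1)=1 -> 011
Step 3: G0=NOT G2=NOT 1=0 G1=G0=0 G2=(1+0>=1)=1 -> 001
Step 4: G0=NOT G2=NOT 1=0 G1=G0=0 G2=(0+0>=1)=0 -> 000
Step 5: G0=NOT G2=NOT 0=1 G1=G0=0 G2=(0+0>=1)=0 -> 100
Cycle of length 5 starting at step 0 -> no fixed point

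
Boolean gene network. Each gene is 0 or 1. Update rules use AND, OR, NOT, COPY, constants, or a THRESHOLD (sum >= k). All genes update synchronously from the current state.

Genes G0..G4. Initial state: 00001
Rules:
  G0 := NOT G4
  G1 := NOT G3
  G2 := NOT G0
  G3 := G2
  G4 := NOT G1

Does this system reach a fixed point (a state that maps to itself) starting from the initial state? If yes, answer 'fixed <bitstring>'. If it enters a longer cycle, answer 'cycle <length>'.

Step 0: 00001
Step 1: G0=NOT G4=NOT 1=0 G1=NOT G3=NOT 0=1 G2=NOT G0=NOT 0=1 G3=G2=0 G4=NOT G1=NOT 0=1 -> 01101
Step 2: G0=NOT G4=NOT 1=0 G1=NOT G3=NOT 0=1 G2=NOT G0=NOT 0=1 G3=G2=1 G4=NOT G1=NOT 1=0 -> 01110
Step 3: G0=NOT G4=NOT 0=1 G1=NOT G3=NOT 1=0 G2=NOT G0=NOT 0=1 G3=G2=1 G4=NOT G1=NOT 1=0 -> 10110
Step 4: G0=NOT G4=NOT 0=1 G1=NOT G3=NOT 1=0 G2=NOT G0=NOT 1=0 G3=G2=1 G4=NOT G1=NOT 0=1 -> 10011
Step 5: G0=NOT G4=NOT 1=0 G1=NOT G3=NOT 1=0 G2=NOT G0=NOT 1=0 G3=G2=0 G4=NOT G1=NOT 0=1 -> 00001
Cycle of length 5 starting at step 0 -> no fixed point

Answer: cycle 5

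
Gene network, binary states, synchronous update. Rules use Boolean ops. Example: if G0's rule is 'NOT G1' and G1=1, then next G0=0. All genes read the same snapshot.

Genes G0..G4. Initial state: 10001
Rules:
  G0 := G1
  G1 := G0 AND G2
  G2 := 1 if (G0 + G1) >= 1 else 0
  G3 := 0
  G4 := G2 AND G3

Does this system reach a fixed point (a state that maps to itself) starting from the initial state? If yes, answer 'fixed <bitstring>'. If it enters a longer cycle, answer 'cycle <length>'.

Answer: fixed 00000

Derivation:
Step 0: 10001
Step 1: G0=G1=0 G1=G0&G2=1&0=0 G2=(1+0>=1)=1 G3=0(const) G4=G2&G3=0&0=0 -> 00100
Step 2: G0=G1=0 G1=G0&G2=0&1=0 G2=(0+0>=1)=0 G3=0(const) G4=G2&G3=1&0=0 -> 00000
Step 3: G0=G1=0 G1=G0&G2=0&0=0 G2=(0+0>=1)=0 G3=0(const) G4=G2&G3=0&0=0 -> 00000
Fixed point reached at step 2: 00000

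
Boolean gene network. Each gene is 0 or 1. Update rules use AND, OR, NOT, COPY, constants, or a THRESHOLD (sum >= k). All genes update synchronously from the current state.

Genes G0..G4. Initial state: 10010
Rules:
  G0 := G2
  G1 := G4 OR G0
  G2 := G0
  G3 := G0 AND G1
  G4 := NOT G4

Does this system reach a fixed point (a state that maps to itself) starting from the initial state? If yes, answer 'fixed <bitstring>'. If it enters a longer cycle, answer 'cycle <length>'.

Answer: cycle 2

Derivation:
Step 0: 10010
Step 1: G0=G2=0 G1=G4|G0=0|1=1 G2=G0=1 G3=G0&G1=1&0=0 G4=NOT G4=NOT 0=1 -> 01101
Step 2: G0=G2=1 G1=G4|G0=1|0=1 G2=G0=0 G3=G0&G1=0&1=0 G4=NOT G4=NOT 1=0 -> 11000
Step 3: G0=G2=0 G1=G4|G0=0|1=1 G2=G0=1 G3=G0&G1=1&1=1 G4=NOT G4=NOT 0=1 -> 01111
Step 4: G0=G2=1 G1=G4|G0=1|0=1 G2=G0=0 G3=G0&G1=0&1=0 G4=NOT G4=NOT 1=0 -> 11000
Cycle of length 2 starting at step 2 -> no fixed point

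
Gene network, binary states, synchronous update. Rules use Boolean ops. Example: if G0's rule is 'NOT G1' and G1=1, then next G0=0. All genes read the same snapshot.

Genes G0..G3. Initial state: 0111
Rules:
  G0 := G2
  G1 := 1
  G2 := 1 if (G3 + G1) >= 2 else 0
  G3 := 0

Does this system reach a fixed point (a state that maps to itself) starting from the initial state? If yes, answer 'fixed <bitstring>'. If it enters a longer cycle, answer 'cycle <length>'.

Step 0: 0111
Step 1: G0=G2=1 G1=1(const) G2=(1+1>=2)=1 G3=0(const) -> 1110
Step 2: G0=G2=1 G1=1(const) G2=(0+1>=2)=0 G3=0(const) -> 1100
Step 3: G0=G2=0 G1=1(const) G2=(0+1>=2)=0 G3=0(const) -> 0100
Step 4: G0=G2=0 G1=1(const) G2=(0+1>=2)=0 G3=0(const) -> 0100
Fixed point reached at step 3: 0100

Answer: fixed 0100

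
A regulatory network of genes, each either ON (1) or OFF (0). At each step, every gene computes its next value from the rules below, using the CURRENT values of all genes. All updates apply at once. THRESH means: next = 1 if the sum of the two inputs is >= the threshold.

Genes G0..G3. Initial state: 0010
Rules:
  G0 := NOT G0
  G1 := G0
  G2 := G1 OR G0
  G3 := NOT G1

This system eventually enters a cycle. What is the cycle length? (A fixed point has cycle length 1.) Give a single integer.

Answer: 2

Derivation:
Step 0: 0010
Step 1: G0=NOT G0=NOT 0=1 G1=G0=0 G2=G1|G0=0|0=0 G3=NOT G1=NOT 0=1 -> 1001
Step 2: G0=NOT G0=NOT 1=0 G1=G0=1 G2=G1|G0=0|1=1 G3=NOT G1=NOT 0=1 -> 0111
Step 3: G0=NOT G0=NOT 0=1 G1=G0=0 G2=G1|G0=1|0=1 G3=NOT G1=NOT 1=0 -> 1010
Step 4: G0=NOT G0=NOT 1=0 G1=G0=1 G2=G1|G0=0|1=1 G3=NOT G1=NOT 0=1 -> 0111
State from step 4 equals state from step 2 -> cycle length 2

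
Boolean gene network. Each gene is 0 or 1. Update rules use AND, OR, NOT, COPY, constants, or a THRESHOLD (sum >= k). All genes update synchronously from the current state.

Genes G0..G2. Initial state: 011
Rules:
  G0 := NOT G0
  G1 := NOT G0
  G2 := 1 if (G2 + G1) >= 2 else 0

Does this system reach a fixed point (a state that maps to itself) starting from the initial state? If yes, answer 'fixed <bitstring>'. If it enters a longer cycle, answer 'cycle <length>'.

Step 0: 011
Step 1: G0=NOT G0=NOT 0=1 G1=NOT G0=NOT 0=1 G2=(1+1>=2)=1 -> 111
Step 2: G0=NOT G0=NOT 1=0 G1=NOT G0=NOT 1=0 G2=(1+1>=2)=1 -> 001
Step 3: G0=NOT G0=NOT 0=1 G1=NOT G0=NOT 0=1 G2=(1+0>=2)=0 -> 110
Step 4: G0=NOT G0=NOT 1=0 G1=NOT G0=NOT 1=0 G2=(0+1>=2)=0 -> 000
Step 5: G0=NOT G0=NOT 0=1 G1=NOT G0=NOT 0=1 G2=(0+0>=2)=0 -> 110
Cycle of length 2 starting at step 3 -> no fixed point

Answer: cycle 2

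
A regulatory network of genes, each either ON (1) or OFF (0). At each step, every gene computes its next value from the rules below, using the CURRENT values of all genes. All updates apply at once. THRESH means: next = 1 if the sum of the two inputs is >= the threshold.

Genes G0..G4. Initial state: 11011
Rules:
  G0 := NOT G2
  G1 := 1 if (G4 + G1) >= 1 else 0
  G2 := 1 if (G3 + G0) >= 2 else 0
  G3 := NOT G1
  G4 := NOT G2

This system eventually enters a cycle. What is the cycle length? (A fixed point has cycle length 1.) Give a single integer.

Step 0: 11011
Step 1: G0=NOT G2=NOT 0=1 G1=(1+1>=1)=1 G2=(1+1>=2)=1 G3=NOT G1=NOT 1=0 G4=NOT G2=NOT 0=1 -> 11101
Step 2: G0=NOT G2=NOT 1=0 G1=(1+1>=1)=1 G2=(0+1>=2)=0 G3=NOT G1=NOT 1=0 G4=NOT G2=NOT 1=0 -> 01000
Step 3: G0=NOT G2=NOT 0=1 G1=(0+1>=1)=1 G2=(0+0>=2)=0 G3=NOT G1=NOT 1=0 G4=NOT G2=NOT 0=1 -> 11001
Step 4: G0=NOT G2=NOT 0=1 G1=(1+1>=1)=1 G2=(0+1>=2)=0 G3=NOT G1=NOT 1=0 G4=NOT G2=NOT 0=1 -> 11001
State from step 4 equals state from step 3 -> cycle length 1

Answer: 1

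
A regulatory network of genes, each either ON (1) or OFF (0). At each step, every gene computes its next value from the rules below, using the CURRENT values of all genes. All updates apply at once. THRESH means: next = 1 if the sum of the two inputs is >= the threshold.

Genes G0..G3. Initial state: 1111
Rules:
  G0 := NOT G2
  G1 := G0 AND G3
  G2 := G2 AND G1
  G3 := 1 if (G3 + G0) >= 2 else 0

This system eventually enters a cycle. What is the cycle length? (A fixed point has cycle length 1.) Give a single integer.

Answer: 1

Derivation:
Step 0: 1111
Step 1: G0=NOT G2=NOT 1=0 G1=G0&G3=1&1=1 G2=G2&G1=1&1=1 G3=(1+1>=2)=1 -> 0111
Step 2: G0=NOT G2=NOT 1=0 G1=G0&G3=0&1=0 G2=G2&G1=1&1=1 G3=(1+0>=2)=0 -> 0010
Step 3: G0=NOT G2=NOT 1=0 G1=G0&G3=0&0=0 G2=G2&G1=1&0=0 G3=(0+0>=2)=0 -> 0000
Step 4: G0=NOT G2=NOT 0=1 G1=G0&G3=0&0=0 G2=G2&G1=0&0=0 G3=(0+0>=2)=0 -> 1000
Step 5: G0=NOT G2=NOT 0=1 G1=G0&G3=1&0=0 G2=G2&G1=0&0=0 G3=(0+1>=2)=0 -> 1000
State from step 5 equals state from step 4 -> cycle length 1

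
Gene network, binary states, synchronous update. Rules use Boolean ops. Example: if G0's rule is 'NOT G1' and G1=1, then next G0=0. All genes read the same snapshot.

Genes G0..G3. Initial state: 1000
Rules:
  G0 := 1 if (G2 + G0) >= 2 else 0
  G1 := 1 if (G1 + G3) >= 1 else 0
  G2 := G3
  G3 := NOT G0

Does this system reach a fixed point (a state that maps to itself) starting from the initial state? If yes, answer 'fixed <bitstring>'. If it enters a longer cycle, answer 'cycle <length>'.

Step 0: 1000
Step 1: G0=(0+1>=2)=0 G1=(0+0>=1)=0 G2=G3=0 G3=NOT G0=NOT 1=0 -> 0000
Step 2: G0=(0+0>=2)=0 G1=(0+0>=1)=0 G2=G3=0 G3=NOT G0=NOT 0=1 -> 0001
Step 3: G0=(0+0>=2)=0 G1=(0+1>=1)=1 G2=G3=1 G3=NOT G0=NOT 0=1 -> 0111
Step 4: G0=(1+0>=2)=0 G1=(1+1>=1)=1 G2=G3=1 G3=NOT G0=NOT 0=1 -> 0111
Fixed point reached at step 3: 0111

Answer: fixed 0111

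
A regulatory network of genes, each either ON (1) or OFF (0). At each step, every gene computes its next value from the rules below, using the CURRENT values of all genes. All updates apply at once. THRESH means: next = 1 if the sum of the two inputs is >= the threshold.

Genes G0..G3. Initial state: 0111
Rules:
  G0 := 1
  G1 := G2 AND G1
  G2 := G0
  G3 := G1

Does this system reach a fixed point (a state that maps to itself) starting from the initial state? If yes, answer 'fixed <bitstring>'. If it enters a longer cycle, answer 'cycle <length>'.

Step 0: 0111
Step 1: G0=1(const) G1=G2&G1=1&1=1 G2=G0=0 G3=G1=1 -> 1101
Step 2: G0=1(const) G1=G2&G1=0&1=0 G2=G0=1 G3=G1=1 -> 1011
Step 3: G0=1(const) G1=G2&G1=1&0=0 G2=G0=1 G3=G1=0 -> 1010
Step 4: G0=1(const) G1=G2&G1=1&0=0 G2=G0=1 G3=G1=0 -> 1010
Fixed point reached at step 3: 1010

Answer: fixed 1010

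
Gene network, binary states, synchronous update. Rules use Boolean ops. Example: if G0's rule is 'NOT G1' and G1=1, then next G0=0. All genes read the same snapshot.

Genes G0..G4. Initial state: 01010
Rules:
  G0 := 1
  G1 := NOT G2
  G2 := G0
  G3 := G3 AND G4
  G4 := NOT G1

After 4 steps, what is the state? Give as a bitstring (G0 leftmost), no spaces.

Step 1: G0=1(const) G1=NOT G2=NOT 0=1 G2=G0=0 G3=G3&G4=1&0=0 G4=NOT G1=NOT 1=0 -> 11000
Step 2: G0=1(const) G1=NOT G2=NOT 0=1 G2=G0=1 G3=G3&G4=0&0=0 G4=NOT G1=NOT 1=0 -> 11100
Step 3: G0=1(const) G1=NOT G2=NOT 1=0 G2=G0=1 G3=G3&G4=0&0=0 G4=NOT G1=NOT 1=0 -> 10100
Step 4: G0=1(const) G1=NOT G2=NOT 1=0 G2=G0=1 G3=G3&G4=0&0=0 G4=NOT G1=NOT 0=1 -> 10101

10101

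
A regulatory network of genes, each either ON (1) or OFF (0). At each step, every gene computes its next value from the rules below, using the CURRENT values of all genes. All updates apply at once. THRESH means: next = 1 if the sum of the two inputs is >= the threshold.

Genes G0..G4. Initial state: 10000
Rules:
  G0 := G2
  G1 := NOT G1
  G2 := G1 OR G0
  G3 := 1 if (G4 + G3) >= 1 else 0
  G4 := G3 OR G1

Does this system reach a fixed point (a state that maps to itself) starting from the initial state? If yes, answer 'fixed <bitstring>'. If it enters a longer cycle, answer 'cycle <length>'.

Answer: cycle 2

Derivation:
Step 0: 10000
Step 1: G0=G2=0 G1=NOT G1=NOT 0=1 G2=G1|G0=0|1=1 G3=(0+0>=1)=0 G4=G3|G1=0|0=0 -> 01100
Step 2: G0=G2=1 G1=NOT G1=NOT 1=0 G2=G1|G0=1|0=1 G3=(0+0>=1)=0 G4=G3|G1=0|1=1 -> 10101
Step 3: G0=G2=1 G1=NOT G1=NOT 0=1 G2=G1|G0=0|1=1 G3=(1+0>=1)=1 G4=G3|G1=0|0=0 -> 11110
Step 4: G0=G2=1 G1=NOT G1=NOT 1=0 G2=G1|G0=1|1=1 G3=(0+1>=1)=1 G4=G3|G1=1|1=1 -> 10111
Step 5: G0=G2=1 G1=NOT G1=NOT 0=1 G2=G1|G0=0|1=1 G3=(1+1>=1)=1 G4=G3|G1=1|0=1 -> 11111
Step 6: G0=G2=1 G1=NOT G1=NOT 1=0 G2=G1|G0=1|1=1 G3=(1+1>=1)=1 G4=G3|G1=1|1=1 -> 10111
Cycle of length 2 starting at step 4 -> no fixed point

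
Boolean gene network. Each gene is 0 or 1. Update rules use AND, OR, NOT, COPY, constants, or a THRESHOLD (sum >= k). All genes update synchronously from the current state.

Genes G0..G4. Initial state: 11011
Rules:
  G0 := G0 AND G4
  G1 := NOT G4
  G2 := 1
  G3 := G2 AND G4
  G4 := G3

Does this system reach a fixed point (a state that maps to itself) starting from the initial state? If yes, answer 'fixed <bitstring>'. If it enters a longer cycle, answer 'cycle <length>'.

Step 0: 11011
Step 1: G0=G0&G4=1&1=1 G1=NOT G4=NOT 1=0 G2=1(const) G3=G2&G4=0&1=0 G4=G3=1 -> 10101
Step 2: G0=G0&G4=1&1=1 G1=NOT G4=NOT 1=0 G2=1(const) G3=G2&G4=1&1=1 G4=G3=0 -> 10110
Step 3: G0=G0&G4=1&0=0 G1=NOT G4=NOT 0=1 G2=1(const) G3=G2&G4=1&0=0 G4=G3=1 -> 01101
Step 4: G0=G0&G4=0&1=0 G1=NOT G4=NOT 1=0 G2=1(const) G3=G2&G4=1&1=1 G4=G3=0 -> 00110
Step 5: G0=G0&G4=0&0=0 G1=NOT G4=NOT 0=1 G2=1(const) G3=G2&G4=1&0=0 G4=G3=1 -> 01101
Cycle of length 2 starting at step 3 -> no fixed point

Answer: cycle 2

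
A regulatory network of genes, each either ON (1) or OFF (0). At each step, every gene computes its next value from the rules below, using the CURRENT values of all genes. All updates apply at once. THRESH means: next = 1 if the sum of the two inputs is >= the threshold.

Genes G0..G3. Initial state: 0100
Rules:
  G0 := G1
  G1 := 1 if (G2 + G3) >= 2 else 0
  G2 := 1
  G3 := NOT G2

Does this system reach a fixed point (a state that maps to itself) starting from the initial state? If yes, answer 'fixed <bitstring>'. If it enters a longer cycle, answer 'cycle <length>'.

Step 0: 0100
Step 1: G0=G1=1 G1=(0+0>=2)=0 G2=1(const) G3=NOT G2=NOT 0=1 -> 1011
Step 2: G0=G1=0 G1=(1+1>=2)=1 G2=1(const) G3=NOT G2=NOT 1=0 -> 0110
Step 3: G0=G1=1 G1=(1+0>=2)=0 G2=1(const) G3=NOT G2=NOT 1=0 -> 1010
Step 4: G0=G1=0 G1=(1+0>=2)=0 G2=1(const) G3=NOT G2=NOT 1=0 -> 0010
Step 5: G0=G1=0 G1=(1+0>=2)=0 G2=1(const) G3=NOT G2=NOT 1=0 -> 0010
Fixed point reached at step 4: 0010

Answer: fixed 0010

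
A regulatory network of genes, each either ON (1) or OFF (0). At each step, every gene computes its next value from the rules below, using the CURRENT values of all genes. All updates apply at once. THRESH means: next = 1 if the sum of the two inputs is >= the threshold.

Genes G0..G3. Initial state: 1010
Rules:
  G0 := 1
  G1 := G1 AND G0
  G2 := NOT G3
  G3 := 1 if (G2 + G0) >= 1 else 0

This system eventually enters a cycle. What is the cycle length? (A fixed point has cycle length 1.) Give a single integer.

Answer: 1

Derivation:
Step 0: 1010
Step 1: G0=1(const) G1=G1&G0=0&1=0 G2=NOT G3=NOT 0=1 G3=(1+1>=1)=1 -> 1011
Step 2: G0=1(const) G1=G1&G0=0&1=0 G2=NOT G3=NOT 1=0 G3=(1+1>=1)=1 -> 1001
Step 3: G0=1(const) G1=G1&G0=0&1=0 G2=NOT G3=NOT 1=0 G3=(0+1>=1)=1 -> 1001
State from step 3 equals state from step 2 -> cycle length 1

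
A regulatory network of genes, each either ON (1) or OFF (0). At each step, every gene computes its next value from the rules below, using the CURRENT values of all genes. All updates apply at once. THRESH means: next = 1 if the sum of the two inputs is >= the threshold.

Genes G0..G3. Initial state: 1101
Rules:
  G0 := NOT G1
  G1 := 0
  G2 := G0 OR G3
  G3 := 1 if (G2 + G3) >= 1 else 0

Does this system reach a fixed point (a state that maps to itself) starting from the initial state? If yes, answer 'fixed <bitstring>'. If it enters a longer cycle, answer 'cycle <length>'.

Step 0: 1101
Step 1: G0=NOT G1=NOT 1=0 G1=0(const) G2=G0|G3=1|1=1 G3=(0+1>=1)=1 -> 0011
Step 2: G0=NOT G1=NOT 0=1 G1=0(const) G2=G0|G3=0|1=1 G3=(1+1>=1)=1 -> 1011
Step 3: G0=NOT G1=NOT 0=1 G1=0(const) G2=G0|G3=1|1=1 G3=(1+1>=1)=1 -> 1011
Fixed point reached at step 2: 1011

Answer: fixed 1011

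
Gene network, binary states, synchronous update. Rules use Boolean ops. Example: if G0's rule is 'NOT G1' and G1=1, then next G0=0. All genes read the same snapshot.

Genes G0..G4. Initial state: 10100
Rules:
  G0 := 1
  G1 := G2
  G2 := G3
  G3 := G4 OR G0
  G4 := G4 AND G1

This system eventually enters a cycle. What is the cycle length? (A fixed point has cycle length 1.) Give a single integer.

Step 0: 10100
Step 1: G0=1(const) G1=G2=1 G2=G3=0 G3=G4|G0=0|1=1 G4=G4&G1=0&0=0 -> 11010
Step 2: G0=1(const) G1=G2=0 G2=G3=1 G3=G4|G0=0|1=1 G4=G4&G1=0&1=0 -> 10110
Step 3: G0=1(const) G1=G2=1 G2=G3=1 G3=G4|G0=0|1=1 G4=G4&G1=0&0=0 -> 11110
Step 4: G0=1(const) G1=G2=1 G2=G3=1 G3=G4|G0=0|1=1 G4=G4&G1=0&1=0 -> 11110
State from step 4 equals state from step 3 -> cycle length 1

Answer: 1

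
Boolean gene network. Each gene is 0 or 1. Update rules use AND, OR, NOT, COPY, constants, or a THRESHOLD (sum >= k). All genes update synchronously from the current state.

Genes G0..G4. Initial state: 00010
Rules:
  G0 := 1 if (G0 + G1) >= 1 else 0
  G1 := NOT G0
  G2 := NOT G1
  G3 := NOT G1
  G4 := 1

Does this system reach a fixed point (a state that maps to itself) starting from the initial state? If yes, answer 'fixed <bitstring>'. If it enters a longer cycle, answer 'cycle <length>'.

Answer: fixed 10111

Derivation:
Step 0: 00010
Step 1: G0=(0+0>=1)=0 G1=NOT G0=NOT 0=1 G2=NOT G1=NOT 0=1 G3=NOT G1=NOT 0=1 G4=1(const) -> 01111
Step 2: G0=(0+1>=1)=1 G1=NOT G0=NOT 0=1 G2=NOT G1=NOT 1=0 G3=NOT G1=NOT 1=0 G4=1(const) -> 11001
Step 3: G0=(1+1>=1)=1 G1=NOT G0=NOT 1=0 G2=NOT G1=NOT 1=0 G3=NOT G1=NOT 1=0 G4=1(const) -> 10001
Step 4: G0=(1+0>=1)=1 G1=NOT G0=NOT 1=0 G2=NOT G1=NOT 0=1 G3=NOT G1=NOT 0=1 G4=1(const) -> 10111
Step 5: G0=(1+0>=1)=1 G1=NOT G0=NOT 1=0 G2=NOT G1=NOT 0=1 G3=NOT G1=NOT 0=1 G4=1(const) -> 10111
Fixed point reached at step 4: 10111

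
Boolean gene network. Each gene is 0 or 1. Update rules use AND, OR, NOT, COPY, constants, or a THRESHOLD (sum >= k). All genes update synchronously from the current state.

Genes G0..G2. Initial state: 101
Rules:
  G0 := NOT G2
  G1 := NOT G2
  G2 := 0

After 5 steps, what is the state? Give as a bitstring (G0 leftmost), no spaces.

Step 1: G0=NOT G2=NOT 1=0 G1=NOT G2=NOT 1=0 G2=0(const) -> 000
Step 2: G0=NOT G2=NOT 0=1 G1=NOT G2=NOT 0=1 G2=0(const) -> 110
Step 3: G0=NOT G2=NOT 0=1 G1=NOT G2=NOT 0=1 G2=0(const) -> 110
Step 4: G0=NOT G2=NOT 0=1 G1=NOT G2=NOT 0=1 G2=0(const) -> 110
Step 5: G0=NOT G2=NOT 0=1 G1=NOT G2=NOT 0=1 G2=0(const) -> 110

110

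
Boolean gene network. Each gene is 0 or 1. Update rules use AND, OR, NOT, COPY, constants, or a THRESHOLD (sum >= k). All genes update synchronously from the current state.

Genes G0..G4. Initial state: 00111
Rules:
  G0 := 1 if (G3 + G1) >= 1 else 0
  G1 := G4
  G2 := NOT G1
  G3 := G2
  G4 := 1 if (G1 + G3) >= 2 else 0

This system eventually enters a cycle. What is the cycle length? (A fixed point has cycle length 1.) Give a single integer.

Answer: 1

Derivation:
Step 0: 00111
Step 1: G0=(1+0>=1)=1 G1=G4=1 G2=NOT G1=NOT 0=1 G3=G2=1 G4=(0+1>=2)=0 -> 11110
Step 2: G0=(1+1>=1)=1 G1=G4=0 G2=NOT G1=NOT 1=0 G3=G2=1 G4=(1+1>=2)=1 -> 10011
Step 3: G0=(1+0>=1)=1 G1=G4=1 G2=NOT G1=NOT 0=1 G3=G2=0 G4=(0+1>=2)=0 -> 11100
Step 4: G0=(0+1>=1)=1 G1=G4=0 G2=NOT G1=NOT 1=0 G3=G2=1 G4=(1+0>=2)=0 -> 10010
Step 5: G0=(1+0>=1)=1 G1=G4=0 G2=NOT G1=NOT 0=1 G3=G2=0 G4=(0+1>=2)=0 -> 10100
Step 6: G0=(0+0>=1)=0 G1=G4=0 G2=NOT G1=NOT 0=1 G3=G2=1 G4=(0+0>=2)=0 -> 00110
Step 7: G0=(1+0>=1)=1 G1=G4=0 G2=NOT G1=NOT 0=1 G3=G2=1 G4=(0+1>=2)=0 -> 10110
Step 8: G0=(1+0>=1)=1 G1=G4=0 G2=NOT G1=NOT 0=1 G3=G2=1 G4=(0+1>=2)=0 -> 10110
State from step 8 equals state from step 7 -> cycle length 1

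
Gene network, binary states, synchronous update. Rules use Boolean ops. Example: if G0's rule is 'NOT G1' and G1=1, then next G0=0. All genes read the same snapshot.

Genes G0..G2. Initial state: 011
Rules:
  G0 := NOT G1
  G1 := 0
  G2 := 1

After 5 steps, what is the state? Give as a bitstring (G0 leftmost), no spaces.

Step 1: G0=NOT G1=NOT 1=0 G1=0(const) G2=1(const) -> 001
Step 2: G0=NOT G1=NOT 0=1 G1=0(const) G2=1(const) -> 101
Step 3: G0=NOT G1=NOT 0=1 G1=0(const) G2=1(const) -> 101
Step 4: G0=NOT G1=NOT 0=1 G1=0(const) G2=1(const) -> 101
Step 5: G0=NOT G1=NOT 0=1 G1=0(const) G2=1(const) -> 101

101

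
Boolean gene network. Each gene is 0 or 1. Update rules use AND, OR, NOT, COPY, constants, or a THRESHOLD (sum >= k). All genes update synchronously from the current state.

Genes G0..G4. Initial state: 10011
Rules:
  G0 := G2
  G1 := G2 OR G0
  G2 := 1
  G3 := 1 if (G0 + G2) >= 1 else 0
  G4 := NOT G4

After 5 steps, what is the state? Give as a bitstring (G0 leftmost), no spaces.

Step 1: G0=G2=0 G1=G2|G0=0|1=1 G2=1(const) G3=(1+0>=1)=1 G4=NOT G4=NOT 1=0 -> 01110
Step 2: G0=G2=1 G1=G2|G0=1|0=1 G2=1(const) G3=(0+1>=1)=1 G4=NOT G4=NOT 0=1 -> 11111
Step 3: G0=G2=1 G1=G2|G0=1|1=1 G2=1(const) G3=(1+1>=1)=1 G4=NOT G4=NOT 1=0 -> 11110
Step 4: G0=G2=1 G1=G2|G0=1|1=1 G2=1(const) G3=(1+1>=1)=1 G4=NOT G4=NOT 0=1 -> 11111
Step 5: G0=G2=1 G1=G2|G0=1|1=1 G2=1(const) G3=(1+1>=1)=1 G4=NOT G4=NOT 1=0 -> 11110

11110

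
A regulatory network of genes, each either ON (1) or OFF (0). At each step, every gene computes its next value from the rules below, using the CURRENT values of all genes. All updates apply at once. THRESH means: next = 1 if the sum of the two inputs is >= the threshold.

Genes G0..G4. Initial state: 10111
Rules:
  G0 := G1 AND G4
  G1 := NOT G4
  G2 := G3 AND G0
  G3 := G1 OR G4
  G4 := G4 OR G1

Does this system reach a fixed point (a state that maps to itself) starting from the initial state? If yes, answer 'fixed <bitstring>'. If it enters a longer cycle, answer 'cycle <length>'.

Answer: fixed 00011

Derivation:
Step 0: 10111
Step 1: G0=G1&G4=0&1=0 G1=NOT G4=NOT 1=0 G2=G3&G0=1&1=1 G3=G1|G4=0|1=1 G4=G4|G1=1|0=1 -> 00111
Step 2: G0=G1&G4=0&1=0 G1=NOT G4=NOT 1=0 G2=G3&G0=1&0=0 G3=G1|G4=0|1=1 G4=G4|G1=1|0=1 -> 00011
Step 3: G0=G1&G4=0&1=0 G1=NOT G4=NOT 1=0 G2=G3&G0=1&0=0 G3=G1|G4=0|1=1 G4=G4|G1=1|0=1 -> 00011
Fixed point reached at step 2: 00011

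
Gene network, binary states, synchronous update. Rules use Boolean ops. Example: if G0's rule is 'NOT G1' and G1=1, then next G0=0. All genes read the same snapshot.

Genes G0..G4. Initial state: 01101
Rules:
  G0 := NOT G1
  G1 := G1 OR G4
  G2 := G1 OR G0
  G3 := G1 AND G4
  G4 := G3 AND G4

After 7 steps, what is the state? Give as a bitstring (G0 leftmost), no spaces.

Step 1: G0=NOT G1=NOT 1=0 G1=G1|G4=1|1=1 G2=G1|G0=1|0=1 G3=G1&G4=1&1=1 G4=G3&G4=0&1=0 -> 01110
Step 2: G0=NOT G1=NOT 1=0 G1=G1|G4=1|0=1 G2=G1|G0=1|0=1 G3=G1&G4=1&0=0 G4=G3&G4=1&0=0 -> 01100
Step 3: G0=NOT G1=NOT 1=0 G1=G1|G4=1|0=1 G2=G1|G0=1|0=1 G3=G1&G4=1&0=0 G4=G3&G4=0&0=0 -> 01100
Step 4: G0=NOT G1=NOT 1=0 G1=G1|G4=1|0=1 G2=G1|G0=1|0=1 G3=G1&G4=1&0=0 G4=G3&G4=0&0=0 -> 01100
Step 5: G0=NOT G1=NOT 1=0 G1=G1|G4=1|0=1 G2=G1|G0=1|0=1 G3=G1&G4=1&0=0 G4=G3&G4=0&0=0 -> 01100
Step 6: G0=NOT G1=NOT 1=0 G1=G1|G4=1|0=1 G2=G1|G0=1|0=1 G3=G1&G4=1&0=0 G4=G3&G4=0&0=0 -> 01100
Step 7: G0=NOT G1=NOT 1=0 G1=G1|G4=1|0=1 G2=G1|G0=1|0=1 G3=G1&G4=1&0=0 G4=G3&G4=0&0=0 -> 01100

01100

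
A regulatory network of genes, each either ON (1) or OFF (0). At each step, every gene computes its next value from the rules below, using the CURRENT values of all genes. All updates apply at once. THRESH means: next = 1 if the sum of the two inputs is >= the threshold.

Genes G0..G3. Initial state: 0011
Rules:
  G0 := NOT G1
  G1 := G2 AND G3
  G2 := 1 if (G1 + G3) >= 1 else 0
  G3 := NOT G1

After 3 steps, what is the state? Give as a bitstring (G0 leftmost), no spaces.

Step 1: G0=NOT G1=NOT 0=1 G1=G2&G3=1&1=1 G2=(0+1>=1)=1 G3=NOT G1=NOT 0=1 -> 1111
Step 2: G0=NOT G1=NOT 1=0 G1=G2&G3=1&1=1 G2=(1+1>=1)=1 G3=NOT G1=NOT 1=0 -> 0110
Step 3: G0=NOT G1=NOT 1=0 G1=G2&G3=1&0=0 G2=(1+0>=1)=1 G3=NOT G1=NOT 1=0 -> 0010

0010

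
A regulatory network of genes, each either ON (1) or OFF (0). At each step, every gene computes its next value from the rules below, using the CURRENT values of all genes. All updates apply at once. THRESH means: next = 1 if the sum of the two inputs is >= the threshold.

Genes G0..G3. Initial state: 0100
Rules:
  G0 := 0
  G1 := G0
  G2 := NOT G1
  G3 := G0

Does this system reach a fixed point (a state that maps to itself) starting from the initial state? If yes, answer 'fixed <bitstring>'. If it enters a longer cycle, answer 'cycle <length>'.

Step 0: 0100
Step 1: G0=0(const) G1=G0=0 G2=NOT G1=NOT 1=0 G3=G0=0 -> 0000
Step 2: G0=0(const) G1=G0=0 G2=NOT G1=NOT 0=1 G3=G0=0 -> 0010
Step 3: G0=0(const) G1=G0=0 G2=NOT G1=NOT 0=1 G3=G0=0 -> 0010
Fixed point reached at step 2: 0010

Answer: fixed 0010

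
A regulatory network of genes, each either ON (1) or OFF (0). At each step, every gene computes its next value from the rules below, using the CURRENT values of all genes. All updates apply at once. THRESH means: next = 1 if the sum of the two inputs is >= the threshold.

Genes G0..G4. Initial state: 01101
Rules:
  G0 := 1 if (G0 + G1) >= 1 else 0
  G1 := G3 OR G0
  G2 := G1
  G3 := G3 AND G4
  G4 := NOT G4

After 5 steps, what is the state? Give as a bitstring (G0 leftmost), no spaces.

Step 1: G0=(0+1>=1)=1 G1=G3|G0=0|0=0 G2=G1=1 G3=G3&G4=0&1=0 G4=NOT G4=NOT 1=0 -> 10100
Step 2: G0=(1+0>=1)=1 G1=G3|G0=0|1=1 G2=G1=0 G3=G3&G4=0&0=0 G4=NOT G4=NOT 0=1 -> 11001
Step 3: G0=(1+1>=1)=1 G1=G3|G0=0|1=1 G2=G1=1 G3=G3&G4=0&1=0 G4=NOT G4=NOT 1=0 -> 11100
Step 4: G0=(1+1>=1)=1 G1=G3|G0=0|1=1 G2=G1=1 G3=G3&G4=0&0=0 G4=NOT G4=NOT 0=1 -> 11101
Step 5: G0=(1+1>=1)=1 G1=G3|G0=0|1=1 G2=G1=1 G3=G3&G4=0&1=0 G4=NOT G4=NOT 1=0 -> 11100

11100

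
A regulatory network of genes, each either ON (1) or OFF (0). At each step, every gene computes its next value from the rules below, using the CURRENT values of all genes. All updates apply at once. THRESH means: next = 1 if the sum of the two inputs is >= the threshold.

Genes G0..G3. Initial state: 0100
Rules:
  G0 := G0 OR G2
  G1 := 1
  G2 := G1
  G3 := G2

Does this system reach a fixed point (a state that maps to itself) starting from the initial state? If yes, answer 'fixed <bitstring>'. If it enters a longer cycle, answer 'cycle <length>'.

Answer: fixed 1111

Derivation:
Step 0: 0100
Step 1: G0=G0|G2=0|0=0 G1=1(const) G2=G1=1 G3=G2=0 -> 0110
Step 2: G0=G0|G2=0|1=1 G1=1(const) G2=G1=1 G3=G2=1 -> 1111
Step 3: G0=G0|G2=1|1=1 G1=1(const) G2=G1=1 G3=G2=1 -> 1111
Fixed point reached at step 2: 1111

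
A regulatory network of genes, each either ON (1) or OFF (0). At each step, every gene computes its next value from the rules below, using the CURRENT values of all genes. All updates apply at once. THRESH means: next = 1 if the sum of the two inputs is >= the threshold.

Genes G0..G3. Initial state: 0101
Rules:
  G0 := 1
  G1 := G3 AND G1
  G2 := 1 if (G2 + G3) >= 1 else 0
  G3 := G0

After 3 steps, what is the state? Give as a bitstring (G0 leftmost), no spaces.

Step 1: G0=1(const) G1=G3&G1=1&1=1 G2=(0+1>=1)=1 G3=G0=0 -> 1110
Step 2: G0=1(const) G1=G3&G1=0&1=0 G2=(1+0>=1)=1 G3=G0=1 -> 1011
Step 3: G0=1(const) G1=G3&G1=1&0=0 G2=(1+1>=1)=1 G3=G0=1 -> 1011

1011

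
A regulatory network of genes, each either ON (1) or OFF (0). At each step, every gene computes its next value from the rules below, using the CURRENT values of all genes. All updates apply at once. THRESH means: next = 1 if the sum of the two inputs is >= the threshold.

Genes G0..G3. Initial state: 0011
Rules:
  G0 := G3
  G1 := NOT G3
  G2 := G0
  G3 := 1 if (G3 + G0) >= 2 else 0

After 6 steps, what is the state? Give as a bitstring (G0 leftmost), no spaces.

Step 1: G0=G3=1 G1=NOT G3=NOT 1=0 G2=G0=0 G3=(1+0>=2)=0 -> 1000
Step 2: G0=G3=0 G1=NOT G3=NOT 0=1 G2=G0=1 G3=(0+1>=2)=0 -> 0110
Step 3: G0=G3=0 G1=NOT G3=NOT 0=1 G2=G0=0 G3=(0+0>=2)=0 -> 0100
Step 4: G0=G3=0 G1=NOT G3=NOT 0=1 G2=G0=0 G3=(0+0>=2)=0 -> 0100
Step 5: G0=G3=0 G1=NOT G3=NOT 0=1 G2=G0=0 G3=(0+0>=2)=0 -> 0100
Step 6: G0=G3=0 G1=NOT G3=NOT 0=1 G2=G0=0 G3=(0+0>=2)=0 -> 0100

0100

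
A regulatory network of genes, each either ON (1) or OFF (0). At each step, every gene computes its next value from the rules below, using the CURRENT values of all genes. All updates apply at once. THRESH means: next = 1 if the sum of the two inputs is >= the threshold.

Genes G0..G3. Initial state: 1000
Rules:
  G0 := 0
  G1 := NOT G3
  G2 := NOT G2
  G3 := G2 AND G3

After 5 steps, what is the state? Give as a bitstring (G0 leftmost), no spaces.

Step 1: G0=0(const) G1=NOT G3=NOT 0=1 G2=NOT G2=NOT 0=1 G3=G2&G3=0&0=0 -> 0110
Step 2: G0=0(const) G1=NOT G3=NOT 0=1 G2=NOT G2=NOT 1=0 G3=G2&G3=1&0=0 -> 0100
Step 3: G0=0(const) G1=NOT G3=NOT 0=1 G2=NOT G2=NOT 0=1 G3=G2&G3=0&0=0 -> 0110
Step 4: G0=0(const) G1=NOT G3=NOT 0=1 G2=NOT G2=NOT 1=0 G3=G2&G3=1&0=0 -> 0100
Step 5: G0=0(const) G1=NOT G3=NOT 0=1 G2=NOT G2=NOT 0=1 G3=G2&G3=0&0=0 -> 0110

0110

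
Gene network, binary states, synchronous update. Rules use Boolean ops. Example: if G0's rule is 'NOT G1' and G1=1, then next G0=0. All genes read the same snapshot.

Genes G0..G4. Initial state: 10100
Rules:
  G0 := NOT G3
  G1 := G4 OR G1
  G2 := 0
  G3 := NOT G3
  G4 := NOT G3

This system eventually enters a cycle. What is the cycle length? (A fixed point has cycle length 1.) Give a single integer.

Answer: 2

Derivation:
Step 0: 10100
Step 1: G0=NOT G3=NOT 0=1 G1=G4|G1=0|0=0 G2=0(const) G3=NOT G3=NOT 0=1 G4=NOT G3=NOT 0=1 -> 10011
Step 2: G0=NOT G3=NOT 1=0 G1=G4|G1=1|0=1 G2=0(const) G3=NOT G3=NOT 1=0 G4=NOT G3=NOT 1=0 -> 01000
Step 3: G0=NOT G3=NOT 0=1 G1=G4|G1=0|1=1 G2=0(const) G3=NOT G3=NOT 0=1 G4=NOT G3=NOT 0=1 -> 11011
Step 4: G0=NOT G3=NOT 1=0 G1=G4|G1=1|1=1 G2=0(const) G3=NOT G3=NOT 1=0 G4=NOT G3=NOT 1=0 -> 01000
State from step 4 equals state from step 2 -> cycle length 2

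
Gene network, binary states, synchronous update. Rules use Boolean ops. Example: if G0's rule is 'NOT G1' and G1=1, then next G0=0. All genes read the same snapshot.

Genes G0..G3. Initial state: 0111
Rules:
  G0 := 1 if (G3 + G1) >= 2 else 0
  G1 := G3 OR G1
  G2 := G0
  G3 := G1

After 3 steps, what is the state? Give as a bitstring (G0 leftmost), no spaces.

Step 1: G0=(1+1>=2)=1 G1=G3|G1=1|1=1 G2=G0=0 G3=G1=1 -> 1101
Step 2: G0=(1+1>=2)=1 G1=G3|G1=1|1=1 G2=G0=1 G3=G1=1 -> 1111
Step 3: G0=(1+1>=2)=1 G1=G3|G1=1|1=1 G2=G0=1 G3=G1=1 -> 1111

1111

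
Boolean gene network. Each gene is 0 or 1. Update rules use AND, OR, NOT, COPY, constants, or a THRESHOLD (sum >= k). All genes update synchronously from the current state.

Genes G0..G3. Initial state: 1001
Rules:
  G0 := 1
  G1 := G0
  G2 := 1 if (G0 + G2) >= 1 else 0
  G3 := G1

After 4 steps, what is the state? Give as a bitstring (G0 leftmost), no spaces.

Step 1: G0=1(const) G1=G0=1 G2=(1+0>=1)=1 G3=G1=0 -> 1110
Step 2: G0=1(const) G1=G0=1 G2=(1+1>=1)=1 G3=G1=1 -> 1111
Step 3: G0=1(const) G1=G0=1 G2=(1+1>=1)=1 G3=G1=1 -> 1111
Step 4: G0=1(const) G1=G0=1 G2=(1+1>=1)=1 G3=G1=1 -> 1111

1111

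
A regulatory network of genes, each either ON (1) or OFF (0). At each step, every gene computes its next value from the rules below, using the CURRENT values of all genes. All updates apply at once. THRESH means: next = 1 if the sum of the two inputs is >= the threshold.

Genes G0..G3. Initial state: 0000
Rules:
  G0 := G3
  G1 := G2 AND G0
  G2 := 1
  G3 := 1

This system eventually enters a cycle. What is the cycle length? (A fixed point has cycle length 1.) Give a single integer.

Answer: 1

Derivation:
Step 0: 0000
Step 1: G0=G3=0 G1=G2&G0=0&0=0 G2=1(const) G3=1(const) -> 0011
Step 2: G0=G3=1 G1=G2&G0=1&0=0 G2=1(const) G3=1(const) -> 1011
Step 3: G0=G3=1 G1=G2&G0=1&1=1 G2=1(const) G3=1(const) -> 1111
Step 4: G0=G3=1 G1=G2&G0=1&1=1 G2=1(const) G3=1(const) -> 1111
State from step 4 equals state from step 3 -> cycle length 1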